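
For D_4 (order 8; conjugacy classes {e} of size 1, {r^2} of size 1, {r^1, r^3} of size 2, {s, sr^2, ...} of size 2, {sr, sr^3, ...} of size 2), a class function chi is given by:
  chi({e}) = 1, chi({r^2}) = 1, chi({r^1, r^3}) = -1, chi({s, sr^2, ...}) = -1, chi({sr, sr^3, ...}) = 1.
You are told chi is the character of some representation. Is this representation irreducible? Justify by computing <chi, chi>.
Irreducible: <chi, chi> = 1.

Explanation: <chi, chi> = (1/|G|) sum_C |C| * |chi(C)|^2 = (1/8)[1*|1|^2 + 1*|1|^2 + 2*|-1|^2 + 2*|-1|^2 + 2*|1|^2]
  = (1/8)[(1) + (1) + (2) + (2) + (2)] = 8/8 = 1.
A character is irreducible iff <chi, chi> = 1, so this representation is irreducible.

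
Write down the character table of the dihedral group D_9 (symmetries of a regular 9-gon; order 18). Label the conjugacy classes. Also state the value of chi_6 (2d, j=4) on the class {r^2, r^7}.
Conjugacy classes: {e} of size 1, {r^1, r^8} of size 2, {r^2, r^7} of size 2, {r^3, r^6} of size 2, {r^4, r^5} of size 2, {s, sr, ..., sr^8} of size 9.
Character table:
  irrep \ class              {e} (size 1)  {r^1, r^8} (size 2)  {r^2, r^7} (size 2)  {r^3, r^6} (size 2)  {r^4, r^5} (size 2)  {s, sr, ..., sr^8} (size 9)
  chi_1 (triv)               1             1                    1                    1                    1                    1                          
  chi_2 (sign: r->1, s->-1)  1             1                    1                    1                    1                    -1                         
  chi_3 (2d, j=1)            2             2*cos(2*pi/9)        2*cos(4*pi/9)        -1                   -2*cos(pi/9)         0                          
  chi_4 (2d, j=2)            2             2*cos(4*pi/9)        -2*cos(pi/9)         -1                   2*cos(2*pi/9)        0                          
  chi_5 (2d, j=3)            2             -1                   -1                   2                    -1                   0                          
  chi_6 (2d, j=4)            2             -2*cos(pi/9)         2*cos(2*pi/9)        -1                   2*cos(4*pi/9)        0                          

Spot check: chi_6 (2d, j=4) on {r^2, r^7} = 2*cos(2*pi/9).

Argument: D_9 has order 2*9 = 18 with 6 conjugacy classes, hence 6 irreducibles. Sum of squared dims 1 + 1 + 4 + 4 + 4 + 4 = 18 = |G|. Linear characters come from the abelianisation; the 2-dimensional irreps have character r^k -> 2*cos(2*pi*j*k/9), reflections -> 0.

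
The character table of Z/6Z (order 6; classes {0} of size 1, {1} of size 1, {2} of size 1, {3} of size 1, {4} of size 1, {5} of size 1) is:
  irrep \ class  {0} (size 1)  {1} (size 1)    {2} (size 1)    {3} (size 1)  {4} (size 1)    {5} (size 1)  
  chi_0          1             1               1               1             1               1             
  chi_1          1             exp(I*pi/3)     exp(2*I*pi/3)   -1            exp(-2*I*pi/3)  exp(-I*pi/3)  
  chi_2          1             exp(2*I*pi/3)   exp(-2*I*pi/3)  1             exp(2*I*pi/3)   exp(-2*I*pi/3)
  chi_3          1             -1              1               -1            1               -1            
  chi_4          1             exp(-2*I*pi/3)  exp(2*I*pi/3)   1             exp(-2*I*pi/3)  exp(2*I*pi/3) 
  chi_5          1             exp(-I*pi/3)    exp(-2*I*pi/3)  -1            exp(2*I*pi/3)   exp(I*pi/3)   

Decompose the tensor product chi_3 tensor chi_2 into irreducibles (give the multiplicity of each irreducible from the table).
chi_3 tensor chi_2 = chi_5 (all other irreducibles have multiplicity 0).

Why: The character of a tensor product is the pointwise product (chi_3 * chi_2)(C) = chi_3(C) * chi_2(C):
  {0}: (1)*(1), {1}: (-1)*(exp(2*I*pi/3)), {2}: (1)*(exp(-2*I*pi/3)), {3}: (-1)*(1), {4}: (1)*(exp(2*I*pi/3)), {5}: (-1)*(exp(-2*I*pi/3))
so (chi_3 * chi_2) takes values
  {0} -> 1, {1} -> -exp(2*I*pi/3), {2} -> exp(-2*I*pi/3), {3} -> -1, {4} -> exp(2*I*pi/3), {5} -> -exp(-2*I*pi/3).
Now take the inner product of this character with each irreducible chi from the table, <chi_3*chi_2, chi> = (1/6) sum_C |C| (chi_3*chi_2)(C) conj(chi(C)):
  <chi_3*chi_2, chi_0> = (1/6)[1*(1)*conj(1) + 1*(-exp(2*I*pi/3))*conj(1) + 1*(exp(-2*I*pi/3))*conj(1) + 1*(-1)*conj(1) + 1*(exp(2*I*pi/3))*conj(1) + 1*(-exp(-2*I*pi/3))*conj(1)]
      = (1/6)[(1) + (-exp(2*I*pi/3)) + (exp(-2*I*pi/3)) + (-1) + (exp(2*I*pi/3)) + (-exp(-2*I*pi/3))] = 0/6 = 0
  <chi_3*chi_2, chi_1> = (1/6)[1*(1)*conj(1) + 1*(-exp(2*I*pi/3))*conj(exp(I*pi/3)) + 1*(exp(-2*I*pi/3))*conj(exp(2*I*pi/3)) + 1*(-1)*conj(-1) + 1*(exp(2*I*pi/3))*conj(exp(-2*I*pi/3)) + 1*(-exp(-2*I*pi/3))*conj(exp(-I*pi/3))]
      = (1/6)[(1) + (-exp(I*pi/3)) + (exp(2*I*pi/3)) + (1) + (exp(-2*I*pi/3)) + (-exp(-I*pi/3))] = 0/6 = 0
  <chi_3*chi_2, chi_2> = (1/6)[1*(1)*conj(1) + 1*(-exp(2*I*pi/3))*conj(exp(2*I*pi/3)) + 1*(exp(-2*I*pi/3))*conj(exp(-2*I*pi/3)) + 1*(-1)*conj(1) + 1*(exp(2*I*pi/3))*conj(exp(2*I*pi/3)) + 1*(-exp(-2*I*pi/3))*conj(exp(-2*I*pi/3))]
      = (1/6)[(1) + (-1) + (1) + (-1) + (1) + (-1)] = 0/6 = 0
  <chi_3*chi_2, chi_3> = (1/6)[1*(1)*conj(1) + 1*(-exp(2*I*pi/3))*conj(-1) + 1*(exp(-2*I*pi/3))*conj(1) + 1*(-1)*conj(-1) + 1*(exp(2*I*pi/3))*conj(1) + 1*(-exp(-2*I*pi/3))*conj(-1)]
      = (1/6)[(1) + (exp(2*I*pi/3)) + (exp(-2*I*pi/3)) + (1) + (exp(2*I*pi/3)) + (exp(-2*I*pi/3))] = 0/6 = 0
  <chi_3*chi_2, chi_4> = (1/6)[1*(1)*conj(1) + 1*(-exp(2*I*pi/3))*conj(exp(-2*I*pi/3)) + 1*(exp(-2*I*pi/3))*conj(exp(2*I*pi/3)) + 1*(-1)*conj(1) + 1*(exp(2*I*pi/3))*conj(exp(-2*I*pi/3)) + 1*(-exp(-2*I*pi/3))*conj(exp(2*I*pi/3))]
      = (1/6)[(1) + (-exp(-2*I*pi/3)) + (exp(2*I*pi/3)) + (-1) + (exp(-2*I*pi/3)) + (-exp(2*I*pi/3))] = 0/6 = 0
  <chi_3*chi_2, chi_5> = (1/6)[1*(1)*conj(1) + 1*(-exp(2*I*pi/3))*conj(exp(-I*pi/3)) + 1*(exp(-2*I*pi/3))*conj(exp(-2*I*pi/3)) + 1*(-1)*conj(-1) + 1*(exp(2*I*pi/3))*conj(exp(2*I*pi/3)) + 1*(-exp(-2*I*pi/3))*conj(exp(I*pi/3))]
      = (1/6)[(1) + (1) + (1) + (1) + (1) + (1)] = 6/6 = 1
(Exp terms are combined using exp(i*s)*conj(exp(i*t)) = exp(i*(s-t)), and sums of them are collapsed using the identity that for every m > 1 the m distinct m-th roots of unity sum to 0, e.g. 1 + exp(2*I*pi/3) + exp(-2*I*pi/3) = 0.)
Hence the multiplicities are chi_5: 1. Dimension check: dim(chi_3)*dim(chi_2) = 1*1 = 1 and sum (mult * dim) = 1*1 = 1.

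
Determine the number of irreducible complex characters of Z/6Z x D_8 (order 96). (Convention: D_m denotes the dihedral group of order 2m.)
42

Justification: The number of irreducible complex representations of a finite group equals its number of conjugacy classes. For a direct product, #classes(G x H) = #classes(G) * #classes(H). Z/6Z has 6 classes (abelian), D_8 has 7 classes, so 6 * 7 = 42, so Z/6Z x D_8 (order 96) has exactly 42 irreducible complex representations.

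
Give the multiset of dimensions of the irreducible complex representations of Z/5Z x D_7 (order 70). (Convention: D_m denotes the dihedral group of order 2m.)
Dimensions: 1, 1, 1, 1, 1, 1, 1, 1, 1, 1, 2, 2, 2, 2, 2, 2, 2, 2, 2, 2, 2, 2, 2, 2, 2

Proof sketch: There are 25 irreducibles (= number of conjugacy classes). Their dimensions d_i satisfy sum d_i^2 = |G| = 70: 1 + 1 + 1 + 1 + 1 + 1 + 1 + 1 + 1 + 1 + 4 + 4 + 4 + 4 + 4 + 4 + 4 + 4 + 4 + 4 + 4 + 4 + 4 + 4 + 4 = 70. (For the product with Z/5Z: each of the 5 1-dim characters of Z/5Z tensors with each irrep of D_7, giving 5 copies of each D_7-dimension.)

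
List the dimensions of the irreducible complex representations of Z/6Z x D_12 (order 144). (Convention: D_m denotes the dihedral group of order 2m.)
Dimensions: 1, 1, 1, 1, 1, 1, 1, 1, 1, 1, 1, 1, 1, 1, 1, 1, 1, 1, 1, 1, 1, 1, 1, 1, 2, 2, 2, 2, 2, 2, 2, 2, 2, 2, 2, 2, 2, 2, 2, 2, 2, 2, 2, 2, 2, 2, 2, 2, 2, 2, 2, 2, 2, 2

Proof sketch: There are 54 irreducibles (= number of conjugacy classes). Their dimensions d_i satisfy sum d_i^2 = |G| = 144: 1 + 1 + 1 + 1 + 1 + 1 + 1 + 1 + 1 + 1 + 1 + 1 + 1 + 1 + 1 + 1 + 1 + 1 + 1 + 1 + 1 + 1 + 1 + 1 + 4 + 4 + 4 + 4 + 4 + 4 + 4 + 4 + 4 + 4 + 4 + 4 + 4 + 4 + 4 + 4 + 4 + 4 + 4 + 4 + 4 + 4 + 4 + 4 + 4 + 4 + 4 + 4 + 4 + 4 = 144. (For the product with Z/6Z: each of the 6 1-dim characters of Z/6Z tensors with each irrep of D_12, giving 6 copies of each D_12-dimension.)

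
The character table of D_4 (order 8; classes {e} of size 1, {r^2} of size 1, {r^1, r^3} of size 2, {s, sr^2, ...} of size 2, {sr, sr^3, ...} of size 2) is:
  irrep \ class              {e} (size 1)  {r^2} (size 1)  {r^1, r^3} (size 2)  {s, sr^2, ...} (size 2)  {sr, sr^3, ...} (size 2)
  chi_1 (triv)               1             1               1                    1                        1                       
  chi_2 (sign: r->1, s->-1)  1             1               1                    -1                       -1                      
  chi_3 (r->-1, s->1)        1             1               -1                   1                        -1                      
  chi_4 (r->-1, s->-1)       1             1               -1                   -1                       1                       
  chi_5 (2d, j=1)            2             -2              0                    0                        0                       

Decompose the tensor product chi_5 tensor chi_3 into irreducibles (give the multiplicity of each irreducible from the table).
chi_5 tensor chi_3 = chi_5 (all other irreducibles have multiplicity 0).

Derivation: The character of a tensor product is the pointwise product (chi_5 * chi_3)(C) = chi_5(C) * chi_3(C):
  {e}: (2)*(1), {r^2}: (-2)*(1), {r^1, r^3}: (0)*(-1), {s, sr^2, ...}: (0)*(1), {sr, sr^3, ...}: (0)*(-1)
so (chi_5 * chi_3) takes values
  {e} -> 2, {r^2} -> -2, {r^1, r^3} -> 0, {s, sr^2, ...} -> 0, {sr, sr^3, ...} -> 0.
Now take the inner product of this character with each irreducible chi from the table, <chi_5*chi_3, chi> = (1/8) sum_C |C| (chi_5*chi_3)(C) conj(chi(C)):
  <chi_5*chi_3, chi_1> = (1/8)[1*(2)*conj(1) + 1*(-2)*conj(1) + 2*(0)*conj(1) + 2*(0)*conj(1) + 2*(0)*conj(1)]
      = (1/8)[(2) + (-2) + (0) + (0) + (0)] = 0/8 = 0
  <chi_5*chi_3, chi_2> = (1/8)[1*(2)*conj(1) + 1*(-2)*conj(1) + 2*(0)*conj(1) + 2*(0)*conj(-1) + 2*(0)*conj(-1)]
      = (1/8)[(2) + (-2) + (0) + (0) + (0)] = 0/8 = 0
  <chi_5*chi_3, chi_3> = (1/8)[1*(2)*conj(1) + 1*(-2)*conj(1) + 2*(0)*conj(-1) + 2*(0)*conj(1) + 2*(0)*conj(-1)]
      = (1/8)[(2) + (-2) + (0) + (0) + (0)] = 0/8 = 0
  <chi_5*chi_3, chi_4> = (1/8)[1*(2)*conj(1) + 1*(-2)*conj(1) + 2*(0)*conj(-1) + 2*(0)*conj(-1) + 2*(0)*conj(1)]
      = (1/8)[(2) + (-2) + (0) + (0) + (0)] = 0/8 = 0
  <chi_5*chi_3, chi_5> = (1/8)[1*(2)*conj(2) + 1*(-2)*conj(-2) + 2*(0)*conj(0) + 2*(0)*conj(0) + 2*(0)*conj(0)]
      = (1/8)[(4) + (4) + (0) + (0) + (0)] = 8/8 = 1
Hence the multiplicities are chi_5: 1. Dimension check: dim(chi_5)*dim(chi_3) = 2*1 = 2 and sum (mult * dim) = 1*2 = 2.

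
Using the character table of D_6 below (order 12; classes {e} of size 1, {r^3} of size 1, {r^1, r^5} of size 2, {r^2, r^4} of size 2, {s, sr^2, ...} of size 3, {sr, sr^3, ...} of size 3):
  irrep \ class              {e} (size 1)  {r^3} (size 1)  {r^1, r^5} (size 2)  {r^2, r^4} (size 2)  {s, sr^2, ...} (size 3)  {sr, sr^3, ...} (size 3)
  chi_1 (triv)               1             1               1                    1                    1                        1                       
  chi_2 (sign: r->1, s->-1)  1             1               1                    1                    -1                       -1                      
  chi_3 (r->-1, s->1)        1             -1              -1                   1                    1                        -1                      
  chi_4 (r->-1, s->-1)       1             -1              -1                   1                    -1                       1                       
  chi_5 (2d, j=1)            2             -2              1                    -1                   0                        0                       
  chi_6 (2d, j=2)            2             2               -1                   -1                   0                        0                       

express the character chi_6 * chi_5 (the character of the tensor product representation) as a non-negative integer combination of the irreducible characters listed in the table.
chi_6 tensor chi_5 = chi_3 + chi_4 + chi_5 (all other irreducibles have multiplicity 0).

Proof sketch: The character of a tensor product is the pointwise product (chi_6 * chi_5)(C) = chi_6(C) * chi_5(C):
  {e}: (2)*(2), {r^3}: (2)*(-2), {r^1, r^5}: (-1)*(1), {r^2, r^4}: (-1)*(-1), {s, sr^2, ...}: (0)*(0), {sr, sr^3, ...}: (0)*(0)
so (chi_6 * chi_5) takes values
  {e} -> 4, {r^3} -> -4, {r^1, r^5} -> -1, {r^2, r^4} -> 1, {s, sr^2, ...} -> 0, {sr, sr^3, ...} -> 0.
Now take the inner product of this character with each irreducible chi from the table, <chi_6*chi_5, chi> = (1/12) sum_C |C| (chi_6*chi_5)(C) conj(chi(C)):
  <chi_6*chi_5, chi_1> = (1/12)[1*(4)*conj(1) + 1*(-4)*conj(1) + 2*(-1)*conj(1) + 2*(1)*conj(1) + 3*(0)*conj(1) + 3*(0)*conj(1)]
      = (1/12)[(4) + (-4) + (-2) + (2) + (0) + (0)] = 0/12 = 0
  <chi_6*chi_5, chi_2> = (1/12)[1*(4)*conj(1) + 1*(-4)*conj(1) + 2*(-1)*conj(1) + 2*(1)*conj(1) + 3*(0)*conj(-1) + 3*(0)*conj(-1)]
      = (1/12)[(4) + (-4) + (-2) + (2) + (0) + (0)] = 0/12 = 0
  <chi_6*chi_5, chi_3> = (1/12)[1*(4)*conj(1) + 1*(-4)*conj(-1) + 2*(-1)*conj(-1) + 2*(1)*conj(1) + 3*(0)*conj(1) + 3*(0)*conj(-1)]
      = (1/12)[(4) + (4) + (2) + (2) + (0) + (0)] = 12/12 = 1
  <chi_6*chi_5, chi_4> = (1/12)[1*(4)*conj(1) + 1*(-4)*conj(-1) + 2*(-1)*conj(-1) + 2*(1)*conj(1) + 3*(0)*conj(-1) + 3*(0)*conj(1)]
      = (1/12)[(4) + (4) + (2) + (2) + (0) + (0)] = 12/12 = 1
  <chi_6*chi_5, chi_5> = (1/12)[1*(4)*conj(2) + 1*(-4)*conj(-2) + 2*(-1)*conj(1) + 2*(1)*conj(-1) + 3*(0)*conj(0) + 3*(0)*conj(0)]
      = (1/12)[(8) + (8) + (-2) + (-2) + (0) + (0)] = 12/12 = 1
  <chi_6*chi_5, chi_6> = (1/12)[1*(4)*conj(2) + 1*(-4)*conj(2) + 2*(-1)*conj(-1) + 2*(1)*conj(-1) + 3*(0)*conj(0) + 3*(0)*conj(0)]
      = (1/12)[(8) + (-8) + (2) + (-2) + (0) + (0)] = 0/12 = 0
Hence the multiplicities are chi_3: 1, chi_4: 1, chi_5: 1. Dimension check: dim(chi_6)*dim(chi_5) = 2*2 = 4 and sum (mult * dim) = 1*1 + 1*1 + 1*2 = 4.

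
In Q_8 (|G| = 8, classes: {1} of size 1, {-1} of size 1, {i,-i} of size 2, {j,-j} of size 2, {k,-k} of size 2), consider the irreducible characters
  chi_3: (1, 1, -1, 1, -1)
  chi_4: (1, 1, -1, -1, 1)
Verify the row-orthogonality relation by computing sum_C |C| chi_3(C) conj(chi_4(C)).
Sum = 0; so <chi_3, chi_4> = 0 (distinct irreducibles are orthogonal).

Justification: Compute term by term over conjugacy classes (|C| * chi_3(C) * conj(chi_4(C))):
  1*(1)*conj(1) + 1*(1)*conj(1) + 2*(-1)*conj(-1) + 2*(1)*conj(-1) + 2*(-1)*conj(1)
  = (1) + (1) + (2) + (-2) + (-2)
  = 0.
Dividing by |G| = 8 gives 0/8 = 0, matching the row-orthogonality relation <chi_3, chi_4> = [chi_3 = chi_4].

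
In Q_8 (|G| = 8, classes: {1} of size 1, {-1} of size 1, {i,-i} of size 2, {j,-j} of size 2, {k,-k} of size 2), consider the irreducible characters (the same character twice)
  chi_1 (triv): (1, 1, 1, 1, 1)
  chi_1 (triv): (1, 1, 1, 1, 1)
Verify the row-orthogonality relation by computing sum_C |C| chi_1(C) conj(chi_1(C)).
Sum = 8 = |G| = 8; so <chi_1, chi_1> = 1 (norm-1 confirms irreducibility).

Derivation: Compute term by term over conjugacy classes (|C| * chi_1(C) * conj(chi_1(C))):
  1*(1)*conj(1) + 1*(1)*conj(1) + 2*(1)*conj(1) + 2*(1)*conj(1) + 2*(1)*conj(1)
  = (1) + (1) + (2) + (2) + (2)
  = 8.
Dividing by |G| = 8 gives 8/8 = 1, matching the row-orthogonality relation <chi_1, chi_1> = [chi_1 = chi_1].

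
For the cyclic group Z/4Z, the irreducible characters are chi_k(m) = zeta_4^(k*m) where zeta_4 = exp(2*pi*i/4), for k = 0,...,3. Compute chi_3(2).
chi_3(2) = zeta_4^6 = -1

Proof sketch: chi_3(2) = zeta_4^(3*2) = zeta_4^6. Since zeta_4^4 = 1, this equals zeta_4^2 = exp(2*pi*i*2/4) = -1.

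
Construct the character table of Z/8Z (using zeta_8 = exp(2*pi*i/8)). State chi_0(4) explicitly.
Character table of Z/8Z (irreps indexed chi_0,...,chi_7 with chi_k(m) = zeta_8^(k*m), zeta_8 = exp(2*pi*i/8)):
  irrep \ class  {0} (size 1)  {1} (size 1)    {2} (size 1)  {3} (size 1)    {4} (size 1)  {5} (size 1)    {6} (size 1)  {7} (size 1)  
  chi_0          1             1               1             1               1             1               1             1             
  chi_1          1             exp(I*pi/4)     I             exp(3*I*pi/4)   -1            exp(-3*I*pi/4)  -I            exp(-I*pi/4)  
  chi_2          1             I               -1            -I              1             I               -1            -I            
  chi_3          1             exp(3*I*pi/4)   -I            exp(I*pi/4)     -1            exp(-I*pi/4)    I             exp(-3*I*pi/4)
  chi_4          1             -1              1             -1              1             -1              1             -1            
  chi_5          1             exp(-3*I*pi/4)  I             exp(-I*pi/4)    -1            exp(I*pi/4)     -I            exp(3*I*pi/4) 
  chi_6          1             -I              -1            I               1             -I              -1            I             
  chi_7          1             exp(-I*pi/4)    -I            exp(-3*I*pi/4)  -1            exp(3*I*pi/4)   I             exp(I*pi/4)   

Spot check: chi_0(4) = zeta_8^(0*4) = zeta_8^0 = 1.

Why: Z/8Z is abelian, so all 8 irreducible complex representations are 1-dimensional. They are given by chi_k(m) = zeta_8^(k*m) for k = 0,...,7. Row orthogonality: sum_m chi_k(m) conj(chi_l(m)) = 8 * [k = l].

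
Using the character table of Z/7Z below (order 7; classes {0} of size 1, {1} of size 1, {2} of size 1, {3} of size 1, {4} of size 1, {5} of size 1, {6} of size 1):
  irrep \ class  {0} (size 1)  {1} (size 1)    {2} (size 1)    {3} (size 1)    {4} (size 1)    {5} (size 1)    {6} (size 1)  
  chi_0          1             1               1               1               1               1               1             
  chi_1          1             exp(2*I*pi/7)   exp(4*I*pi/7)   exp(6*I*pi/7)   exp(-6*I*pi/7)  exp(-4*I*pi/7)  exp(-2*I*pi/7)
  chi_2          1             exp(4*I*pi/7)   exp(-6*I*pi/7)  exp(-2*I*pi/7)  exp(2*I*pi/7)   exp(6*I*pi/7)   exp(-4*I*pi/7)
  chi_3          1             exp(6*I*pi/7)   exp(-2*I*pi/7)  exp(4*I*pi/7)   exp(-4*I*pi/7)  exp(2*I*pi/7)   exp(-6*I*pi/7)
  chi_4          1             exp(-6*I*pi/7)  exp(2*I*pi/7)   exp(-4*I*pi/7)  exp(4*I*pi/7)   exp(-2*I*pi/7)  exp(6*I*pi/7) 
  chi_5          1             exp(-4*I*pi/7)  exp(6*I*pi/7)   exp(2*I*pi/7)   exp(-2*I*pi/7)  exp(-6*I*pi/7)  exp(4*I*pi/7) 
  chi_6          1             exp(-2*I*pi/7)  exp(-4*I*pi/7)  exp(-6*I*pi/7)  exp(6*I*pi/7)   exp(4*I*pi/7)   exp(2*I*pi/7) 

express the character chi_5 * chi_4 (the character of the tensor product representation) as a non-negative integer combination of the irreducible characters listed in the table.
chi_5 tensor chi_4 = chi_2 (all other irreducibles have multiplicity 0).

Explanation: The character of a tensor product is the pointwise product (chi_5 * chi_4)(C) = chi_5(C) * chi_4(C):
  {0}: (1)*(1), {1}: (exp(-4*I*pi/7))*(exp(-6*I*pi/7)), {2}: (exp(6*I*pi/7))*(exp(2*I*pi/7)), {3}: (exp(2*I*pi/7))*(exp(-4*I*pi/7)), {4}: (exp(-2*I*pi/7))*(exp(4*I*pi/7)), {5}: (exp(-6*I*pi/7))*(exp(-2*I*pi/7)), {6}: (exp(4*I*pi/7))*(exp(6*I*pi/7))
so (chi_5 * chi_4) takes values
  {0} -> 1, {1} -> exp(4*I*pi/7), {2} -> exp(-6*I*pi/7), {3} -> exp(-2*I*pi/7), {4} -> exp(2*I*pi/7), {5} -> exp(6*I*pi/7), {6} -> exp(-4*I*pi/7).
Now take the inner product of this character with each irreducible chi from the table, <chi_5*chi_4, chi> = (1/7) sum_C |C| (chi_5*chi_4)(C) conj(chi(C)):
  <chi_5*chi_4, chi_0> = (1/7)[1*(1)*conj(1) + 1*(exp(4*I*pi/7))*conj(1) + 1*(exp(-6*I*pi/7))*conj(1) + 1*(exp(-2*I*pi/7))*conj(1) + 1*(exp(2*I*pi/7))*conj(1) + 1*(exp(6*I*pi/7))*conj(1) + 1*(exp(-4*I*pi/7))*conj(1)]
      = (1/7)[(1) + (exp(4*I*pi/7)) + (exp(-6*I*pi/7)) + (exp(-2*I*pi/7)) + (exp(2*I*pi/7)) + (exp(6*I*pi/7)) + (exp(-4*I*pi/7))] = 0/7 = 0
  <chi_5*chi_4, chi_1> = (1/7)[1*(1)*conj(1) + 1*(exp(4*I*pi/7))*conj(exp(2*I*pi/7)) + 1*(exp(-6*I*pi/7))*conj(exp(4*I*pi/7)) + 1*(exp(-2*I*pi/7))*conj(exp(6*I*pi/7)) + 1*(exp(2*I*pi/7))*conj(exp(-6*I*pi/7)) + 1*(exp(6*I*pi/7))*conj(exp(-4*I*pi/7)) + 1*(exp(-4*I*pi/7))*conj(exp(-2*I*pi/7))]
      = (1/7)[(1) + (exp(2*I*pi/7)) + (exp(4*I*pi/7)) + (exp(6*I*pi/7)) + (exp(-6*I*pi/7)) + (exp(-4*I*pi/7)) + (exp(-2*I*pi/7))] = 0/7 = 0
  <chi_5*chi_4, chi_2> = (1/7)[1*(1)*conj(1) + 1*(exp(4*I*pi/7))*conj(exp(4*I*pi/7)) + 1*(exp(-6*I*pi/7))*conj(exp(-6*I*pi/7)) + 1*(exp(-2*I*pi/7))*conj(exp(-2*I*pi/7)) + 1*(exp(2*I*pi/7))*conj(exp(2*I*pi/7)) + 1*(exp(6*I*pi/7))*conj(exp(6*I*pi/7)) + 1*(exp(-4*I*pi/7))*conj(exp(-4*I*pi/7))]
      = (1/7)[(1) + (1) + (1) + (1) + (1) + (1) + (1)] = 7/7 = 1
  <chi_5*chi_4, chi_3> = (1/7)[1*(1)*conj(1) + 1*(exp(4*I*pi/7))*conj(exp(6*I*pi/7)) + 1*(exp(-6*I*pi/7))*conj(exp(-2*I*pi/7)) + 1*(exp(-2*I*pi/7))*conj(exp(4*I*pi/7)) + 1*(exp(2*I*pi/7))*conj(exp(-4*I*pi/7)) + 1*(exp(6*I*pi/7))*conj(exp(2*I*pi/7)) + 1*(exp(-4*I*pi/7))*conj(exp(-6*I*pi/7))]
      = (1/7)[(1) + (exp(-2*I*pi/7)) + (exp(-4*I*pi/7)) + (exp(-6*I*pi/7)) + (exp(6*I*pi/7)) + (exp(4*I*pi/7)) + (exp(2*I*pi/7))] = 0/7 = 0
  <chi_5*chi_4, chi_4> = (1/7)[1*(1)*conj(1) + 1*(exp(4*I*pi/7))*conj(exp(-6*I*pi/7)) + 1*(exp(-6*I*pi/7))*conj(exp(2*I*pi/7)) + 1*(exp(-2*I*pi/7))*conj(exp(-4*I*pi/7)) + 1*(exp(2*I*pi/7))*conj(exp(4*I*pi/7)) + 1*(exp(6*I*pi/7))*conj(exp(-2*I*pi/7)) + 1*(exp(-4*I*pi/7))*conj(exp(6*I*pi/7))]
      = (1/7)[(1) + (exp(-4*I*pi/7)) + (exp(6*I*pi/7)) + (exp(2*I*pi/7)) + (exp(-2*I*pi/7)) + (exp(-6*I*pi/7)) + (exp(4*I*pi/7))] = 0/7 = 0
  <chi_5*chi_4, chi_5> = (1/7)[1*(1)*conj(1) + 1*(exp(4*I*pi/7))*conj(exp(-4*I*pi/7)) + 1*(exp(-6*I*pi/7))*conj(exp(6*I*pi/7)) + 1*(exp(-2*I*pi/7))*conj(exp(2*I*pi/7)) + 1*(exp(2*I*pi/7))*conj(exp(-2*I*pi/7)) + 1*(exp(6*I*pi/7))*conj(exp(-6*I*pi/7)) + 1*(exp(-4*I*pi/7))*conj(exp(4*I*pi/7))]
      = (1/7)[(1) + (exp(-6*I*pi/7)) + (exp(2*I*pi/7)) + (exp(-4*I*pi/7)) + (exp(4*I*pi/7)) + (exp(-2*I*pi/7)) + (exp(6*I*pi/7))] = 0/7 = 0
  <chi_5*chi_4, chi_6> = (1/7)[1*(1)*conj(1) + 1*(exp(4*I*pi/7))*conj(exp(-2*I*pi/7)) + 1*(exp(-6*I*pi/7))*conj(exp(-4*I*pi/7)) + 1*(exp(-2*I*pi/7))*conj(exp(-6*I*pi/7)) + 1*(exp(2*I*pi/7))*conj(exp(6*I*pi/7)) + 1*(exp(6*I*pi/7))*conj(exp(4*I*pi/7)) + 1*(exp(-4*I*pi/7))*conj(exp(2*I*pi/7))]
      = (1/7)[(1) + (exp(6*I*pi/7)) + (exp(-2*I*pi/7)) + (exp(4*I*pi/7)) + (exp(-4*I*pi/7)) + (exp(2*I*pi/7)) + (exp(-6*I*pi/7))] = 0/7 = 0
(Exp terms are combined using exp(i*s)*conj(exp(i*t)) = exp(i*(s-t)), and sums of them are collapsed using the identity that for every m > 1 the m distinct m-th roots of unity sum to 0, e.g. 1 + exp(2*I*pi/3) + exp(-2*I*pi/3) = 0.)
Hence the multiplicities are chi_2: 1. Dimension check: dim(chi_5)*dim(chi_4) = 1*1 = 1 and sum (mult * dim) = 1*1 = 1.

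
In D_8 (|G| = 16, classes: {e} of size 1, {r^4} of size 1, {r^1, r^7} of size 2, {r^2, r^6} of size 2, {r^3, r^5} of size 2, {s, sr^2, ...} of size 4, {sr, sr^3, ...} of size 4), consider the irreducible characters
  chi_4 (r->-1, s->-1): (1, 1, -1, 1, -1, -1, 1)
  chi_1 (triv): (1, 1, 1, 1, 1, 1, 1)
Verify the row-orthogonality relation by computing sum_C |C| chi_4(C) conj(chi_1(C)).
Sum = 0; so <chi_4, chi_1> = 0 (distinct irreducibles are orthogonal).

Explanation: Compute term by term over conjugacy classes (|C| * chi_4(C) * conj(chi_1(C))):
  1*(1)*conj(1) + 1*(1)*conj(1) + 2*(-1)*conj(1) + 2*(1)*conj(1) + 2*(-1)*conj(1) + 4*(-1)*conj(1) + 4*(1)*conj(1)
  = (1) + (1) + (-2) + (2) + (-2) + (-4) + (4)
  = 0.
Dividing by |G| = 16 gives 0/16 = 0, matching the row-orthogonality relation <chi_4, chi_1> = [chi_4 = chi_1].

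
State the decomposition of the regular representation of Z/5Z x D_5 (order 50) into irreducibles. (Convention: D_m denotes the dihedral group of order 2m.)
Each irreducible V_i of dimension d_i appears with multiplicity d_i, i.e. rho_reg = (direct sum over all irreducibles V_i) d_i V_i. The irreducible dimensions for Z/5Z x D_5 are 1, 1, 1, 1, 1, 1, 1, 1, 1, 1, 2, 2, 2, 2, 2, 2, 2, 2, 2, 2: 10 irreducibles of dimension 1, each with multiplicity 1; 10 irreducibles of dimension 2, each with multiplicity 2. Total dimension 10*1*1 + 10*2*2 = 50 = |G|.

Reasoning: General theorem: in the regular representation of a finite group G, each irreducible appears with multiplicity equal to its dimension. Check: dim(rho_reg) = sum d_i^2 = 1 + 1 + 1 + 1 + 1 + 1 + 1 + 1 + 1 + 1 + 4 + 4 + 4 + 4 + 4 + 4 + 4 + 4 + 4 + 4 = 50 = |G|.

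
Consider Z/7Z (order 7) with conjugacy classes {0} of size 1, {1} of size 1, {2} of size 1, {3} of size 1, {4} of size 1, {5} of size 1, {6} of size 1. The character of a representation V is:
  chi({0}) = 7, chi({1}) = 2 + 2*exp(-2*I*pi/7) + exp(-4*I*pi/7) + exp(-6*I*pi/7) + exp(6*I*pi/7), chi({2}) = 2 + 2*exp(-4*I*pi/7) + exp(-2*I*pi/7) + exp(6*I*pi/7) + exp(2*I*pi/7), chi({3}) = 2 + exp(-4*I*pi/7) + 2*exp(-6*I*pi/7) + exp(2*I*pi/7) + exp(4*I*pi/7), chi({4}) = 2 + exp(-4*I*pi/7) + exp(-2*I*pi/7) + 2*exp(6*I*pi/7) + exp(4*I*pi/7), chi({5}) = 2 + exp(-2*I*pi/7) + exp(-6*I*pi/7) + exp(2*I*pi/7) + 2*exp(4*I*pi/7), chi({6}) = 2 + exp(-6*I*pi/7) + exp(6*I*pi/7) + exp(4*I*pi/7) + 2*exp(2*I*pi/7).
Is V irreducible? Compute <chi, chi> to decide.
Not irreducible (reducible): <chi, chi> = 11 > 1.

Argument: <chi, chi> = (1/|G|) sum_C |C| * |chi(C)|^2 = (1/7)[1*|7|^2 + 1*|2 + 2*exp(-2*I*pi/7) + exp(-4*I*pi/7) + exp(-6*I*pi/7) + exp(6*I*pi/7)|^2 + 1*|2 + 2*exp(-4*I*pi/7) + exp(-2*I*pi/7) + exp(6*I*pi/7) + exp(2*I*pi/7)|^2 + 1*|2 + exp(-4*I*pi/7) + 2*exp(-6*I*pi/7) + exp(2*I*pi/7) + exp(4*I*pi/7)|^2 + 1*|2 + exp(-4*I*pi/7) + exp(-2*I*pi/7) + 2*exp(6*I*pi/7) + exp(4*I*pi/7)|^2 + 1*|2 + exp(-2*I*pi/7) + exp(-6*I*pi/7) + exp(2*I*pi/7) + 2*exp(4*I*pi/7)|^2 + 1*|2 + exp(-6*I*pi/7) + exp(6*I*pi/7) + exp(4*I*pi/7) + 2*exp(2*I*pi/7)|^2]
  = (1/7)[(49) + (11 + 8*exp(-2*I*pi/7) + 5*exp(-4*I*pi/7) + 6*exp(-6*I*pi/7) + 6*exp(6*I*pi/7) + 5*exp(4*I*pi/7) + 8*exp(2*I*pi/7)) + (11 + 8*exp(-4*I*pi/7) + 6*exp(-2*I*pi/7) + 5*exp(-6*I*pi/7) + 5*exp(6*I*pi/7) + 6*exp(2*I*pi/7) + 8*exp(4*I*pi/7)) + (11 + 6*exp(-4*I*pi/7) + 5*exp(-2*I*pi/7) + 8*exp(-6*I*pi/7) + 8*exp(6*I*pi/7) + 5*exp(2*I*pi/7) + 6*exp(4*I*pi/7)) + (11 + 6*exp(-4*I*pi/7) + 5*exp(-2*I*pi/7) + 8*exp(-6*I*pi/7) + 8*exp(6*I*pi/7) + 5*exp(2*I*pi/7) + 6*exp(4*I*pi/7)) + (11 + 8*exp(-4*I*pi/7) + 6*exp(-2*I*pi/7) + 5*exp(-6*I*pi/7) + 5*exp(6*I*pi/7) + 6*exp(2*I*pi/7) + 8*exp(4*I*pi/7)) + (11 + 8*exp(-2*I*pi/7) + 5*exp(-4*I*pi/7) + 6*exp(-6*I*pi/7) + 6*exp(6*I*pi/7) + 5*exp(4*I*pi/7) + 8*exp(2*I*pi/7))] = 77/7 = 11.
(Exp terms are combined using exp(i*s)*conj(exp(i*t)) = exp(i*(s-t)), and sums of them are collapsed using the identity that for every m > 1 the m distinct m-th roots of unity sum to 0, e.g. 1 + exp(2*I*pi/3) + exp(-2*I*pi/3) = 0.)
A character is irreducible iff <chi, chi> = 1, so this representation is reducible.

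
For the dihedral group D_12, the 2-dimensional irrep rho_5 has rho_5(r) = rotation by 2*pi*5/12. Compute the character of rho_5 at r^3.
chi_{rho_5}(r^3) = 2*cos(2*pi*5*3/12) = 0

Argument: rho_5(r^3) is rotation by angle 2*pi*5*3/12, whose trace is 2*cos(2*pi*5*3/12) = 0.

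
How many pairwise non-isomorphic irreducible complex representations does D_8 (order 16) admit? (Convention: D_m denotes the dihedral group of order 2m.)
7

Argument: The number of irreducible complex representations of a finite group equals its number of conjugacy classes. D_8 has 7 conjugacy classes (n/2 + 3 for n even), so D_8 (order 16) has exactly 7 irreducible complex representations.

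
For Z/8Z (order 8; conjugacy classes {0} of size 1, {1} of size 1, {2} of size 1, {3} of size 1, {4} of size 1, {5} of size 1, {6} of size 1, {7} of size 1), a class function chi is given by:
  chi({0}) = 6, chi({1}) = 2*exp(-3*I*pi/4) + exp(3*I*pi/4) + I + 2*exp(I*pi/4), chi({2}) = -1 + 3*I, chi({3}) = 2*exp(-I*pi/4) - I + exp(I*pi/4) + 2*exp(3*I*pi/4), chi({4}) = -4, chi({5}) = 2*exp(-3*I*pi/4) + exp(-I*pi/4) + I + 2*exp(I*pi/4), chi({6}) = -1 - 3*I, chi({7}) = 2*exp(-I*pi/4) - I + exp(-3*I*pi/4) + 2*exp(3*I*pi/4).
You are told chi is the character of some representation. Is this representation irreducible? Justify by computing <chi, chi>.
Not irreducible (reducible): <chi, chi> = 10 > 1.

Justification: <chi, chi> = (1/|G|) sum_C |C| * |chi(C)|^2 = (1/8)[1*|6|^2 + 1*|2*exp(-3*I*pi/4) + exp(3*I*pi/4) + I + 2*exp(I*pi/4)|^2 + 1*|-1 + 3*I|^2 + 1*|2*exp(-I*pi/4) - I + exp(I*pi/4) + 2*exp(3*I*pi/4)|^2 + 1*|-4|^2 + 1*|2*exp(-3*I*pi/4) + exp(-I*pi/4) + I + 2*exp(I*pi/4)|^2 + 1*|-1 - 3*I|^2 + 1*|2*exp(-I*pi/4) - I + exp(-3*I*pi/4) + 2*exp(3*I*pi/4)|^2]
  = (1/8)[(36) + (2 - 2*exp(3*I*pi/4) + exp(-3*I*pi/4) - exp(-I*pi/4) + 2*exp(I*pi/4)) + (10) + (2 + 2*exp(-3*I*pi/4) - exp(3*I*pi/4) + exp(I*pi/4) - 2*exp(-I*pi/4)) + (16) + (2 + 2*exp(-3*I*pi/4) - exp(3*I*pi/4) + exp(I*pi/4) - 2*exp(-I*pi/4)) + (10) + (2 - 2*exp(3*I*pi/4) + exp(-3*I*pi/4) - exp(-I*pi/4) + 2*exp(I*pi/4))] = 80/8 = 10.
(Exp terms are combined using exp(i*s)*conj(exp(i*t)) = exp(i*(s-t)), and sums of them are collapsed using the identity that for every m > 1 the m distinct m-th roots of unity sum to 0, e.g. 1 + exp(2*I*pi/3) + exp(-2*I*pi/3) = 0.)
A character is irreducible iff <chi, chi> = 1, so this representation is reducible.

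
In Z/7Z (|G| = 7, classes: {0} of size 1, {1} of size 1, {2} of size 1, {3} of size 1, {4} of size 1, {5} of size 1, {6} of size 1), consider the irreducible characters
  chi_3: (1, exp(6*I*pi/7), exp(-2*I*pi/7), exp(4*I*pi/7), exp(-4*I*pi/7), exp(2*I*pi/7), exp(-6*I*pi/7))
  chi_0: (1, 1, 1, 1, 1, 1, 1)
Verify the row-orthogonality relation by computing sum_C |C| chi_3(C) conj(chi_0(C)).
Sum = 0; so <chi_3, chi_0> = 0 (distinct irreducibles are orthogonal).

Argument: Compute term by term over conjugacy classes (|C| * chi_3(C) * conj(chi_0(C))):
  1*(1)*conj(1) + 1*(exp(6*I*pi/7))*conj(1) + 1*(exp(-2*I*pi/7))*conj(1) + 1*(exp(4*I*pi/7))*conj(1) + 1*(exp(-4*I*pi/7))*conj(1) + 1*(exp(2*I*pi/7))*conj(1) + 1*(exp(-6*I*pi/7))*conj(1)
  = (1) + (exp(6*I*pi/7)) + (exp(-2*I*pi/7)) + (exp(4*I*pi/7)) + (exp(-4*I*pi/7)) + (exp(2*I*pi/7)) + (exp(-6*I*pi/7))
  = 0.
(Exp terms are combined using exp(i*s)*conj(exp(i*t)) = exp(i*(s-t)), and sums of them are collapsed using the identity that for every m > 1 the m distinct m-th roots of unity sum to 0, e.g. 1 + exp(2*I*pi/3) + exp(-2*I*pi/3) = 0.)
Dividing by |G| = 7 gives 0/7 = 0, matching the row-orthogonality relation <chi_3, chi_0> = [chi_3 = chi_0].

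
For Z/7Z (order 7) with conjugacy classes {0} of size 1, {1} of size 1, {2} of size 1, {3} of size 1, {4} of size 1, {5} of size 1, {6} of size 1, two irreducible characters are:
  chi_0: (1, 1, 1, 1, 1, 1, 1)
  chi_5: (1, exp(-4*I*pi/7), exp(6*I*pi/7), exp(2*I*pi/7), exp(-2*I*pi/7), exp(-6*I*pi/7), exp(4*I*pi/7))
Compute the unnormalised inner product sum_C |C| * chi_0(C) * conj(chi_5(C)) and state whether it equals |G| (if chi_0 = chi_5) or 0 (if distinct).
Sum = 0; so <chi_0, chi_5> = 0 (distinct irreducibles are orthogonal).

Argument: Compute term by term over conjugacy classes (|C| * chi_0(C) * conj(chi_5(C))):
  1*(1)*conj(1) + 1*(1)*conj(exp(-4*I*pi/7)) + 1*(1)*conj(exp(6*I*pi/7)) + 1*(1)*conj(exp(2*I*pi/7)) + 1*(1)*conj(exp(-2*I*pi/7)) + 1*(1)*conj(exp(-6*I*pi/7)) + 1*(1)*conj(exp(4*I*pi/7))
  = (1) + (exp(4*I*pi/7)) + (exp(-6*I*pi/7)) + (exp(-2*I*pi/7)) + (exp(2*I*pi/7)) + (exp(6*I*pi/7)) + (exp(-4*I*pi/7))
  = 0.
(Exp terms are combined using exp(i*s)*conj(exp(i*t)) = exp(i*(s-t)), and sums of them are collapsed using the identity that for every m > 1 the m distinct m-th roots of unity sum to 0, e.g. 1 + exp(2*I*pi/3) + exp(-2*I*pi/3) = 0.)
Dividing by |G| = 7 gives 0/7 = 0, matching the row-orthogonality relation <chi_0, chi_5> = [chi_0 = chi_5].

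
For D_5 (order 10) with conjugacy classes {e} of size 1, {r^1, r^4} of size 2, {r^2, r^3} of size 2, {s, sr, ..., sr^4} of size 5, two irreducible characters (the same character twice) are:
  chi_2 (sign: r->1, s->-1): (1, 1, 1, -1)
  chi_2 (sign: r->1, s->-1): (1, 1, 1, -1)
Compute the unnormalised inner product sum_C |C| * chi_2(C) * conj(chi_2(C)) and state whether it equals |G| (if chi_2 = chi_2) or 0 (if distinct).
Sum = 10 = |G| = 10; so <chi_2, chi_2> = 1 (norm-1 confirms irreducibility).

Derivation: Compute term by term over conjugacy classes (|C| * chi_2(C) * conj(chi_2(C))):
  1*(1)*conj(1) + 2*(1)*conj(1) + 2*(1)*conj(1) + 5*(-1)*conj(-1)
  = (1) + (2) + (2) + (5)
  = 10.
Dividing by |G| = 10 gives 10/10 = 1, matching the row-orthogonality relation <chi_2, chi_2> = [chi_2 = chi_2].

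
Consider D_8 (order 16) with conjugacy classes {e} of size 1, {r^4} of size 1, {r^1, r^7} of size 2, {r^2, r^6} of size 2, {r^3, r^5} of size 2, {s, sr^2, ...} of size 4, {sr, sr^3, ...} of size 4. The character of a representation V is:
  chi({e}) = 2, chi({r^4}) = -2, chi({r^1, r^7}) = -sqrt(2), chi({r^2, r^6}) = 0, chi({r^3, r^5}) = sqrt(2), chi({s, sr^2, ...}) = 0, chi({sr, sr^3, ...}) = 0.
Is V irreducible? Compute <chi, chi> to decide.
Irreducible: <chi, chi> = 1.

Working: <chi, chi> = (1/|G|) sum_C |C| * |chi(C)|^2 = (1/16)[1*|2|^2 + 1*|-2|^2 + 2*|-sqrt(2)|^2 + 2*|0|^2 + 2*|sqrt(2)|^2 + 4*|0|^2 + 4*|0|^2]
  = (1/16)[(4) + (4) + (4) + (0) + (4) + (0) + (0)] = 16/16 = 1.
A character is irreducible iff <chi, chi> = 1, so this representation is irreducible.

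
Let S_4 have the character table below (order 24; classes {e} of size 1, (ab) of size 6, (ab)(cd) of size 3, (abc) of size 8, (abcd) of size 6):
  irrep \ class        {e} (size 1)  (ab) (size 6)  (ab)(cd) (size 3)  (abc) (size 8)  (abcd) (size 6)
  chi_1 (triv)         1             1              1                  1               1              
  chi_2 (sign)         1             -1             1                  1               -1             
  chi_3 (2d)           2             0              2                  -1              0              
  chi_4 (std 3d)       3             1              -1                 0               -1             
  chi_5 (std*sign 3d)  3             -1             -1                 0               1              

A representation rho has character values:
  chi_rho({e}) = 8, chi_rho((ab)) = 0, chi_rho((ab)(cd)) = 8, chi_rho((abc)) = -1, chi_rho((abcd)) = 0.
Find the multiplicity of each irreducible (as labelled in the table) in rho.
Multiplicities: chi_1: 1, chi_2: 1, chi_3: 3, chi_4: 0, chi_5: 0.

Solution. Use <chi_rho, chi> = (1/|G|) sum_C |C| * chi_rho(C) * conj(chi(C)) with |G| = 24 for each irreducible chi in the table:
  <chi_rho, chi_1> = (1/24)[1*(8)*conj(1) + 6*(0)*conj(1) + 3*(8)*conj(1) + 8*(-1)*conj(1) + 6*(0)*conj(1)]
      = (1/24)[(8) + (0) + (24) + (-8) + (0)] = 24/24 = 1
  <chi_rho, chi_2> = (1/24)[1*(8)*conj(1) + 6*(0)*conj(-1) + 3*(8)*conj(1) + 8*(-1)*conj(1) + 6*(0)*conj(-1)]
      = (1/24)[(8) + (0) + (24) + (-8) + (0)] = 24/24 = 1
  <chi_rho, chi_3> = (1/24)[1*(8)*conj(2) + 6*(0)*conj(0) + 3*(8)*conj(2) + 8*(-1)*conj(-1) + 6*(0)*conj(0)]
      = (1/24)[(16) + (0) + (48) + (8) + (0)] = 72/24 = 3
  <chi_rho, chi_4> = (1/24)[1*(8)*conj(3) + 6*(0)*conj(1) + 3*(8)*conj(-1) + 8*(-1)*conj(0) + 6*(0)*conj(-1)]
      = (1/24)[(24) + (0) + (-24) + (0) + (0)] = 0/24 = 0
  <chi_rho, chi_5> = (1/24)[1*(8)*conj(3) + 6*(0)*conj(-1) + 3*(8)*conj(-1) + 8*(-1)*conj(0) + 6*(0)*conj(1)]
      = (1/24)[(24) + (0) + (-24) + (0) + (0)] = 0/24 = 0
Dimension check: dim(rho) = sum (mult * dim) = 1*1 + 1*1 + 3*2 + 0*3 + 0*3 = 8 = chi_rho(e) = 8.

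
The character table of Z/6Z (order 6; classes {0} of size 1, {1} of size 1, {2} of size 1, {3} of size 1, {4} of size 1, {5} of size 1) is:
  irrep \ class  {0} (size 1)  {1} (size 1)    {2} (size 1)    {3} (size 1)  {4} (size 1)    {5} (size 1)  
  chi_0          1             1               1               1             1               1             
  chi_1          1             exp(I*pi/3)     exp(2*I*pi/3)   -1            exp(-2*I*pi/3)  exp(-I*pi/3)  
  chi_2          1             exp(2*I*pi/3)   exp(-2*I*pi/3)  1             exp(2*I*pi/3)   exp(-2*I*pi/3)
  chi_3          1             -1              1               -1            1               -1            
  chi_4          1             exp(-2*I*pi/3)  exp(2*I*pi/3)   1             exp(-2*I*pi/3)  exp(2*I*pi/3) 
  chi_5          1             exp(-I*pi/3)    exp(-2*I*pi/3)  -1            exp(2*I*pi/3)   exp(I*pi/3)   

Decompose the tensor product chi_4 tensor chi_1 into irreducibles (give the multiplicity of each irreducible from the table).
chi_4 tensor chi_1 = chi_5 (all other irreducibles have multiplicity 0).

Proof sketch: The character of a tensor product is the pointwise product (chi_4 * chi_1)(C) = chi_4(C) * chi_1(C):
  {0}: (1)*(1), {1}: (exp(-2*I*pi/3))*(exp(I*pi/3)), {2}: (exp(2*I*pi/3))*(exp(2*I*pi/3)), {3}: (1)*(-1), {4}: (exp(-2*I*pi/3))*(exp(-2*I*pi/3)), {5}: (exp(2*I*pi/3))*(exp(-I*pi/3))
so (chi_4 * chi_1) takes values
  {0} -> 1, {1} -> exp(-I*pi/3), {2} -> exp(-2*I*pi/3), {3} -> -1, {4} -> exp(2*I*pi/3), {5} -> exp(I*pi/3).
Now take the inner product of this character with each irreducible chi from the table, <chi_4*chi_1, chi> = (1/6) sum_C |C| (chi_4*chi_1)(C) conj(chi(C)):
  <chi_4*chi_1, chi_0> = (1/6)[1*(1)*conj(1) + 1*(exp(-I*pi/3))*conj(1) + 1*(exp(-2*I*pi/3))*conj(1) + 1*(-1)*conj(1) + 1*(exp(2*I*pi/3))*conj(1) + 1*(exp(I*pi/3))*conj(1)]
      = (1/6)[(1) + (exp(-I*pi/3)) + (exp(-2*I*pi/3)) + (-1) + (exp(2*I*pi/3)) + (exp(I*pi/3))] = 0/6 = 0
  <chi_4*chi_1, chi_1> = (1/6)[1*(1)*conj(1) + 1*(exp(-I*pi/3))*conj(exp(I*pi/3)) + 1*(exp(-2*I*pi/3))*conj(exp(2*I*pi/3)) + 1*(-1)*conj(-1) + 1*(exp(2*I*pi/3))*conj(exp(-2*I*pi/3)) + 1*(exp(I*pi/3))*conj(exp(-I*pi/3))]
      = (1/6)[(1) + (exp(-2*I*pi/3)) + (exp(2*I*pi/3)) + (1) + (exp(-2*I*pi/3)) + (exp(2*I*pi/3))] = 0/6 = 0
  <chi_4*chi_1, chi_2> = (1/6)[1*(1)*conj(1) + 1*(exp(-I*pi/3))*conj(exp(2*I*pi/3)) + 1*(exp(-2*I*pi/3))*conj(exp(-2*I*pi/3)) + 1*(-1)*conj(1) + 1*(exp(2*I*pi/3))*conj(exp(2*I*pi/3)) + 1*(exp(I*pi/3))*conj(exp(-2*I*pi/3))]
      = (1/6)[(1) + (-1) + (1) + (-1) + (1) + (-1)] = 0/6 = 0
  <chi_4*chi_1, chi_3> = (1/6)[1*(1)*conj(1) + 1*(exp(-I*pi/3))*conj(-1) + 1*(exp(-2*I*pi/3))*conj(1) + 1*(-1)*conj(-1) + 1*(exp(2*I*pi/3))*conj(1) + 1*(exp(I*pi/3))*conj(-1)]
      = (1/6)[(1) + (-exp(-I*pi/3)) + (exp(-2*I*pi/3)) + (1) + (exp(2*I*pi/3)) + (-exp(I*pi/3))] = 0/6 = 0
  <chi_4*chi_1, chi_4> = (1/6)[1*(1)*conj(1) + 1*(exp(-I*pi/3))*conj(exp(-2*I*pi/3)) + 1*(exp(-2*I*pi/3))*conj(exp(2*I*pi/3)) + 1*(-1)*conj(1) + 1*(exp(2*I*pi/3))*conj(exp(-2*I*pi/3)) + 1*(exp(I*pi/3))*conj(exp(2*I*pi/3))]
      = (1/6)[(1) + (exp(I*pi/3)) + (exp(2*I*pi/3)) + (-1) + (exp(-2*I*pi/3)) + (exp(-I*pi/3))] = 0/6 = 0
  <chi_4*chi_1, chi_5> = (1/6)[1*(1)*conj(1) + 1*(exp(-I*pi/3))*conj(exp(-I*pi/3)) + 1*(exp(-2*I*pi/3))*conj(exp(-2*I*pi/3)) + 1*(-1)*conj(-1) + 1*(exp(2*I*pi/3))*conj(exp(2*I*pi/3)) + 1*(exp(I*pi/3))*conj(exp(I*pi/3))]
      = (1/6)[(1) + (1) + (1) + (1) + (1) + (1)] = 6/6 = 1
(Exp terms are combined using exp(i*s)*conj(exp(i*t)) = exp(i*(s-t)), and sums of them are collapsed using the identity that for every m > 1 the m distinct m-th roots of unity sum to 0, e.g. 1 + exp(2*I*pi/3) + exp(-2*I*pi/3) = 0.)
Hence the multiplicities are chi_5: 1. Dimension check: dim(chi_4)*dim(chi_1) = 1*1 = 1 and sum (mult * dim) = 1*1 = 1.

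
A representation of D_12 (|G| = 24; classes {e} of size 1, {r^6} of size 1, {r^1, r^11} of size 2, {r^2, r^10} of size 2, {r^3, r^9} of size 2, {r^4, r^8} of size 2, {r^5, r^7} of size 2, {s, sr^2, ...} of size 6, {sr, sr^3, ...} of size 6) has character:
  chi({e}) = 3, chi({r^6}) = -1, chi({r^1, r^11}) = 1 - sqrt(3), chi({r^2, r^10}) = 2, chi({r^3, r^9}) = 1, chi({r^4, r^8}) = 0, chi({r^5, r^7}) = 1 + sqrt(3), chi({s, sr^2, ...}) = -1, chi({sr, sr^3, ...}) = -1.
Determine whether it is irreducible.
Not irreducible (reducible): <chi, chi> = 2 > 1.

Details: <chi, chi> = (1/|G|) sum_C |C| * |chi(C)|^2 = (1/24)[1*|3|^2 + 1*|-1|^2 + 2*|1 - sqrt(3)|^2 + 2*|2|^2 + 2*|1|^2 + 2*|0|^2 + 2*|1 + sqrt(3)|^2 + 6*|-1|^2 + 6*|-1|^2]
  = (1/24)[(9) + (1) + (8 - 4*sqrt(3)) + (8) + (2) + (0) + (4*sqrt(3) + 8) + (6) + (6)] = 48/24 = 2.
A character is irreducible iff <chi, chi> = 1, so this representation is reducible.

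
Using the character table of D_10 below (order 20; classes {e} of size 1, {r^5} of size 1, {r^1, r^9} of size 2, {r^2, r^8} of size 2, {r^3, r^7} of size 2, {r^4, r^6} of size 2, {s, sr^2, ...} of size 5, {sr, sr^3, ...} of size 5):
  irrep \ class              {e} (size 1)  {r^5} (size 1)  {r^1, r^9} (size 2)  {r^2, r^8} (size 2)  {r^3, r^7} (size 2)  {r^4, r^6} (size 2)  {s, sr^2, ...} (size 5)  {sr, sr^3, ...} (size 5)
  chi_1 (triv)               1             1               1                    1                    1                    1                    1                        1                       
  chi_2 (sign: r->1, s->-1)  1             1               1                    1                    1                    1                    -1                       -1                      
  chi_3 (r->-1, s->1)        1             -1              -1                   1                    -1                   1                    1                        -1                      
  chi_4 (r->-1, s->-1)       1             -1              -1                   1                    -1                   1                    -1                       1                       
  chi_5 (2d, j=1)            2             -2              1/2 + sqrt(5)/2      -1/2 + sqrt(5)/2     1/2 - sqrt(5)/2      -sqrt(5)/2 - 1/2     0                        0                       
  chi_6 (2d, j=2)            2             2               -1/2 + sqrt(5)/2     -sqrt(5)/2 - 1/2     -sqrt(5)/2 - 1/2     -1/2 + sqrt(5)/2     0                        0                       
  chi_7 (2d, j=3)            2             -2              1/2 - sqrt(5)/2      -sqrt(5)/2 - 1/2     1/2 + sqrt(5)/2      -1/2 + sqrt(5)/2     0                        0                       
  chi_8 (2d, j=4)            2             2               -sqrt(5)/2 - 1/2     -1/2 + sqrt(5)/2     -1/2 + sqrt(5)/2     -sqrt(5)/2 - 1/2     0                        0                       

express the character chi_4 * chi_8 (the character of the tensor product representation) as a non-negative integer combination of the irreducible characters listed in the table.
chi_4 tensor chi_8 = chi_5 (all other irreducibles have multiplicity 0).

Why: The character of a tensor product is the pointwise product (chi_4 * chi_8)(C) = chi_4(C) * chi_8(C):
  {e}: (1)*(2), {r^5}: (-1)*(2), {r^1, r^9}: (-1)*(-sqrt(5)/2 - 1/2), {r^2, r^8}: (1)*(-1/2 + sqrt(5)/2), {r^3, r^7}: (-1)*(-1/2 + sqrt(5)/2), {r^4, r^6}: (1)*(-sqrt(5)/2 - 1/2), {s, sr^2, ...}: (-1)*(0), {sr, sr^3, ...}: (1)*(0)
so (chi_4 * chi_8) takes values
  {e} -> 2, {r^5} -> -2, {r^1, r^9} -> 1/2 + sqrt(5)/2, {r^2, r^8} -> -1/2 + sqrt(5)/2, {r^3, r^7} -> 1/2 - sqrt(5)/2, {r^4, r^6} -> -sqrt(5)/2 - 1/2, {s, sr^2, ...} -> 0, {sr, sr^3, ...} -> 0.
Now take the inner product of this character with each irreducible chi from the table, <chi_4*chi_8, chi> = (1/20) sum_C |C| (chi_4*chi_8)(C) conj(chi(C)):
  <chi_4*chi_8, chi_1> = (1/20)[1*(2)*conj(1) + 1*(-2)*conj(1) + 2*(1/2 + sqrt(5)/2)*conj(1) + 2*(-1/2 + sqrt(5)/2)*conj(1) + 2*(1/2 - sqrt(5)/2)*conj(1) + 2*(-sqrt(5)/2 - 1/2)*conj(1) + 5*(0)*conj(1) + 5*(0)*conj(1)]
      = (1/20)[(2) + (-2) + (1 + sqrt(5)) + (-1 + sqrt(5)) + (1 - sqrt(5)) + (-sqrt(5) - 1) + (0) + (0)] = 0/20 = 0
  <chi_4*chi_8, chi_2> = (1/20)[1*(2)*conj(1) + 1*(-2)*conj(1) + 2*(1/2 + sqrt(5)/2)*conj(1) + 2*(-1/2 + sqrt(5)/2)*conj(1) + 2*(1/2 - sqrt(5)/2)*conj(1) + 2*(-sqrt(5)/2 - 1/2)*conj(1) + 5*(0)*conj(-1) + 5*(0)*conj(-1)]
      = (1/20)[(2) + (-2) + (1 + sqrt(5)) + (-1 + sqrt(5)) + (1 - sqrt(5)) + (-sqrt(5) - 1) + (0) + (0)] = 0/20 = 0
  <chi_4*chi_8, chi_3> = (1/20)[1*(2)*conj(1) + 1*(-2)*conj(-1) + 2*(1/2 + sqrt(5)/2)*conj(-1) + 2*(-1/2 + sqrt(5)/2)*conj(1) + 2*(1/2 - sqrt(5)/2)*conj(-1) + 2*(-sqrt(5)/2 - 1/2)*conj(1) + 5*(0)*conj(1) + 5*(0)*conj(-1)]
      = (1/20)[(2) + (2) + (-sqrt(5) - 1) + (-1 + sqrt(5)) + (-1 + sqrt(5)) + (-sqrt(5) - 1) + (0) + (0)] = 0/20 = 0
  <chi_4*chi_8, chi_4> = (1/20)[1*(2)*conj(1) + 1*(-2)*conj(-1) + 2*(1/2 + sqrt(5)/2)*conj(-1) + 2*(-1/2 + sqrt(5)/2)*conj(1) + 2*(1/2 - sqrt(5)/2)*conj(-1) + 2*(-sqrt(5)/2 - 1/2)*conj(1) + 5*(0)*conj(-1) + 5*(0)*conj(1)]
      = (1/20)[(2) + (2) + (-sqrt(5) - 1) + (-1 + sqrt(5)) + (-1 + sqrt(5)) + (-sqrt(5) - 1) + (0) + (0)] = 0/20 = 0
  <chi_4*chi_8, chi_5> = (1/20)[1*(2)*conj(2) + 1*(-2)*conj(-2) + 2*(1/2 + sqrt(5)/2)*conj(1/2 + sqrt(5)/2) + 2*(-1/2 + sqrt(5)/2)*conj(-1/2 + sqrt(5)/2) + 2*(1/2 - sqrt(5)/2)*conj(1/2 - sqrt(5)/2) + 2*(-sqrt(5)/2 - 1/2)*conj(-sqrt(5)/2 - 1/2) + 5*(0)*conj(0) + 5*(0)*conj(0)]
      = (1/20)[(4) + (4) + (sqrt(5) + 3) + (3 - sqrt(5)) + (3 - sqrt(5)) + (sqrt(5) + 3) + (0) + (0)] = 20/20 = 1
  <chi_4*chi_8, chi_6> = (1/20)[1*(2)*conj(2) + 1*(-2)*conj(2) + 2*(1/2 + sqrt(5)/2)*conj(-1/2 + sqrt(5)/2) + 2*(-1/2 + sqrt(5)/2)*conj(-sqrt(5)/2 - 1/2) + 2*(1/2 - sqrt(5)/2)*conj(-sqrt(5)/2 - 1/2) + 2*(-sqrt(5)/2 - 1/2)*conj(-1/2 + sqrt(5)/2) + 5*(0)*conj(0) + 5*(0)*conj(0)]
      = (1/20)[(4) + (-4) + (2) + (-2) + (2) + (-2) + (0) + (0)] = 0/20 = 0
  <chi_4*chi_8, chi_7> = (1/20)[1*(2)*conj(2) + 1*(-2)*conj(-2) + 2*(1/2 + sqrt(5)/2)*conj(1/2 - sqrt(5)/2) + 2*(-1/2 + sqrt(5)/2)*conj(-sqrt(5)/2 - 1/2) + 2*(1/2 - sqrt(5)/2)*conj(1/2 + sqrt(5)/2) + 2*(-sqrt(5)/2 - 1/2)*conj(-1/2 + sqrt(5)/2) + 5*(0)*conj(0) + 5*(0)*conj(0)]
      = (1/20)[(4) + (4) + (-2) + (-2) + (-2) + (-2) + (0) + (0)] = 0/20 = 0
  <chi_4*chi_8, chi_8> = (1/20)[1*(2)*conj(2) + 1*(-2)*conj(2) + 2*(1/2 + sqrt(5)/2)*conj(-sqrt(5)/2 - 1/2) + 2*(-1/2 + sqrt(5)/2)*conj(-1/2 + sqrt(5)/2) + 2*(1/2 - sqrt(5)/2)*conj(-1/2 + sqrt(5)/2) + 2*(-sqrt(5)/2 - 1/2)*conj(-sqrt(5)/2 - 1/2) + 5*(0)*conj(0) + 5*(0)*conj(0)]
      = (1/20)[(4) + (-4) + (-3 - sqrt(5)) + (3 - sqrt(5)) + (-3 + sqrt(5)) + (sqrt(5) + 3) + (0) + (0)] = 0/20 = 0
Hence the multiplicities are chi_5: 1. Dimension check: dim(chi_4)*dim(chi_8) = 1*2 = 2 and sum (mult * dim) = 1*2 = 2.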